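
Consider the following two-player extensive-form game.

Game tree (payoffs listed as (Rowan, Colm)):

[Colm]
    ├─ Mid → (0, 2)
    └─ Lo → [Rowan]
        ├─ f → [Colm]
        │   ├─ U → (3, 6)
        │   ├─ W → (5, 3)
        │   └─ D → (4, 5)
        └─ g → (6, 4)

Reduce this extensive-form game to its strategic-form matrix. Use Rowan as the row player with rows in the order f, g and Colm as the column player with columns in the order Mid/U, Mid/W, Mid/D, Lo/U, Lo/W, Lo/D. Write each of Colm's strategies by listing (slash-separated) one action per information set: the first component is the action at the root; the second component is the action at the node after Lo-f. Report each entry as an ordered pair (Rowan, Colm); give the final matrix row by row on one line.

f: (0,2) (0,2) (0,2) (3,6) (5,3) (4,5) | g: (0,2) (0,2) (0,2) (6,4) (6,4) (6,4)

Row f: Mid/U→(0,2), Mid/W→(0,2), Mid/D→(0,2), Lo/U→(3,6), Lo/W→(5,3), Lo/D→(4,5)
Row g: Mid/U→(0,2), Mid/W→(0,2), Mid/D→(0,2), Lo/U→(6,4), Lo/W→(6,4), Lo/D→(6,4)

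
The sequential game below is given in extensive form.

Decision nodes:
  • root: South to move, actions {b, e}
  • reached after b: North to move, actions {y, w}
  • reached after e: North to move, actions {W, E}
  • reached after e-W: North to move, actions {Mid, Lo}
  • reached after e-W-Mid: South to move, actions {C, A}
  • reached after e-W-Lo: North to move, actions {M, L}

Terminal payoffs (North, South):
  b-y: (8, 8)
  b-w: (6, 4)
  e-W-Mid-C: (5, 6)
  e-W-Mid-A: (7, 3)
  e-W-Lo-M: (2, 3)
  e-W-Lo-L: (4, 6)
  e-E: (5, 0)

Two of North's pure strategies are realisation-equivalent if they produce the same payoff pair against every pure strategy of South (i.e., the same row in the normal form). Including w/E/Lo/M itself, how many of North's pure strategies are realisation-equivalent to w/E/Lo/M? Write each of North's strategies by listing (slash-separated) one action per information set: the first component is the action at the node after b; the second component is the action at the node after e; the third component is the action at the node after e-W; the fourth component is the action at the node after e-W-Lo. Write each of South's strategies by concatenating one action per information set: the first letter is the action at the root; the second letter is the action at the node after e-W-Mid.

4

Row for w/E/Lo/M (columns bC, bA, eC, eA): (6,4) (6,4) (5,0) (5,0).
Under w/E/Lo/M, North's choice at the node after e-W and at the node after e-W-Lo can never be reached regardless of what South does, so varying those choices leaves every outcome unchanged.
Holding the reachable choices fixed and varying the unreachable ones freely already gives 2 × 2 = 4 equivalent strategies.
No other strategy reproduces this row, so those 4 are the full class: w/E/Mid/M, w/E/Mid/L, w/E/Lo/M, w/E/Lo/L.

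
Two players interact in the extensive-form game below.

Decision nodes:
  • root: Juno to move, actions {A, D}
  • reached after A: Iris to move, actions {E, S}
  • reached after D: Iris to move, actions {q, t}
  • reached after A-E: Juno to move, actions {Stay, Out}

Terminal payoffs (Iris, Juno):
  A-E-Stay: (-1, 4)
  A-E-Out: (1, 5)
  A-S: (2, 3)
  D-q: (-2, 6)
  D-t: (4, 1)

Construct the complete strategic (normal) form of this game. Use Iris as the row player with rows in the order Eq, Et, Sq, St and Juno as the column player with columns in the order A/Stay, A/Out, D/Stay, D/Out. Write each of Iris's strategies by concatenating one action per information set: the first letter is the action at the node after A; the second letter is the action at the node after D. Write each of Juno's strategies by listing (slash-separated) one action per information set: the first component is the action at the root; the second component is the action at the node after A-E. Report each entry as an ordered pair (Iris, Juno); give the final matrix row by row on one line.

Eq: (-1,4) (1,5) (-2,6) (-2,6) | Et: (-1,4) (1,5) (4,1) (4,1) | Sq: (2,3) (2,3) (-2,6) (-2,6) | St: (2,3) (2,3) (4,1) (4,1)

       A/Stay    A/Out   D/Stay    D/Out
  Eq   (-1,4)    (1,5)   (-2,6)   (-2,6)
  Et   (-1,4)    (1,5)    (4,1)    (4,1)
  Sq    (2,3)    (2,3)   (-2,6)   (-2,6)
  St    (2,3)    (2,3)    (4,1)    (4,1)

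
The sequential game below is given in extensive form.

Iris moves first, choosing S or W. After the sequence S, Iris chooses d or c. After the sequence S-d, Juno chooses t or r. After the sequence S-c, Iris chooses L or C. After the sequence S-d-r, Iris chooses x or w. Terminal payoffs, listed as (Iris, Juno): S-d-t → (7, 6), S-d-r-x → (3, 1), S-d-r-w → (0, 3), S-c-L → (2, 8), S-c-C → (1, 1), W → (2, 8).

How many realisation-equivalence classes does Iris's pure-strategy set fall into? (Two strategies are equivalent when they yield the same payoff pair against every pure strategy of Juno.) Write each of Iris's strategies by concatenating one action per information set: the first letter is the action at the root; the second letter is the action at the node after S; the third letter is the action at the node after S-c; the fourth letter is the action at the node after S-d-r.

4

Iris has 16 pure strategies: SdLx, SdLw, SdCx, SdCw, ScLx, ScLw, ScCx, ScCw, WdLx, WdLw, WdCx, WdCw, WcLx, WcLw, WcCx, WcCw. Columns: t, r.
{SdLx, SdCx} → row (7,6) (3,1)
{SdLw, SdCw} → row (7,6) (0,3)
{ScLx, ScLw, WdLx, WdLw, WdCx, WdCw, WcLx, WcLw, WcCx, WcCw} → row (2,8) (2,8)
{ScCx, ScCw} → row (1,1) (1,1)
That's 4 distinct rows out of 16 strategies.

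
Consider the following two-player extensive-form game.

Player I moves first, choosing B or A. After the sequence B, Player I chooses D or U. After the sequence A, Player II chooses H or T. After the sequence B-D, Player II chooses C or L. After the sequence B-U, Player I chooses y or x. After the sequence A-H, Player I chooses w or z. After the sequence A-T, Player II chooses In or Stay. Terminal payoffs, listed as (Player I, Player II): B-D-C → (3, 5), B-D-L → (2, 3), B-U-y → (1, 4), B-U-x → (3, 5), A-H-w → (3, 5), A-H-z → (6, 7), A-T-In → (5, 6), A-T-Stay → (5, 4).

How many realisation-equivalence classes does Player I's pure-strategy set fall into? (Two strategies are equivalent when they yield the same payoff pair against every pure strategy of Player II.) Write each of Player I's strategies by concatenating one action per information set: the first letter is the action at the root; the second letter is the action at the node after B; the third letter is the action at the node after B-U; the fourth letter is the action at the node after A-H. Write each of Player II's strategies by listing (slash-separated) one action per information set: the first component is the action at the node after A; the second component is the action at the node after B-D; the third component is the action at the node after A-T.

Player I has 16 pure strategies: BDyw, BDyz, BDxw, BDxz, BUyw, BUyz, BUxw, BUxz, ADyw, ADyz, ADxw, ADxz, AUyw, AUyz, AUxw, AUxz. Columns: H/C/In, H/C/Stay, H/L/In, H/L/Stay, T/C/In, T/C/Stay, T/L/In, T/L/Stay.
{BDyw, BDyz, BDxw, BDxz} → row (3,5) (3,5) (2,3) (2,3) (3,5) (3,5) (2,3) (2,3)
{BUyw, BUyz} → row (1,4) (1,4) (1,4) (1,4) (1,4) (1,4) (1,4) (1,4)
{BUxw, BUxz} → row (3,5) (3,5) (3,5) (3,5) (3,5) (3,5) (3,5) (3,5)
{ADyw, ADxw, AUyw, AUxw} → row (3,5) (3,5) (3,5) (3,5) (5,6) (5,4) (5,6) (5,4)
{ADyz, ADxz, AUyz, AUxz} → row (6,7) (6,7) (6,7) (6,7) (5,6) (5,4) (5,6) (5,4)
That's 5 distinct rows out of 16 strategies.

5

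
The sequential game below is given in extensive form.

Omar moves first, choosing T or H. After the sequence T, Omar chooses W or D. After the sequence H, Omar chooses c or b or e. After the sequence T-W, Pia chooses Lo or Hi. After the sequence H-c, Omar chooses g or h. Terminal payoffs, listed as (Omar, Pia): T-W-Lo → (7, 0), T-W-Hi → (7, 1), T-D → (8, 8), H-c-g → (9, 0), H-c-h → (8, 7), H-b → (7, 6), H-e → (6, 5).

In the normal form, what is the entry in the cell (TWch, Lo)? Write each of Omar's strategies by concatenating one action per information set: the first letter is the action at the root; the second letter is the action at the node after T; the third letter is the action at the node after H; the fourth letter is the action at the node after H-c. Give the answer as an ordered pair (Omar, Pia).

(7, 0)

Trace the play path from the root:
  Omar plays T
  Omar plays W at [T]
  Pia plays Lo at [T-W]
→ terminal payoff (7, 0).
(Omar's choice at the node after H is never reached on this path, so it doesn't affect the outcome.)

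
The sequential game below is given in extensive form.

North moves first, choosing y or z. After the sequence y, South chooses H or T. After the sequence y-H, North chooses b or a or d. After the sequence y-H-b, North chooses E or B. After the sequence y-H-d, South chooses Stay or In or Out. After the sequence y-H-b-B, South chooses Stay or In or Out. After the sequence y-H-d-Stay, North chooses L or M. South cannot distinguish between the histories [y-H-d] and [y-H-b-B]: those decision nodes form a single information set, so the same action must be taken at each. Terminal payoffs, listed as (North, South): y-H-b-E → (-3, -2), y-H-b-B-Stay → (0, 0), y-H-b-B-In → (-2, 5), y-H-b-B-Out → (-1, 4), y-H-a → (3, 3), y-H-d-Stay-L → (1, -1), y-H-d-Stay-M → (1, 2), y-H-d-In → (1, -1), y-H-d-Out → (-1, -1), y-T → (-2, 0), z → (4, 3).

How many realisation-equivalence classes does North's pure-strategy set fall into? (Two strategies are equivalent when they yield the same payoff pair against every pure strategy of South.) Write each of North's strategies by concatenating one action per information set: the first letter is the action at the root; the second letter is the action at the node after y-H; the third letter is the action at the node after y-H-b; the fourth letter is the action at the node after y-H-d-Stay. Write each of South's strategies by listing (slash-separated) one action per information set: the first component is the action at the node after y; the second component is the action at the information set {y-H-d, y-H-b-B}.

North has 24 pure strategies: ybEL, ybEM, ybBL, ybBM, yaEL, yaEM, yaBL, yaBM, ydEL, ydEM, ydBL, ydBM, zbEL, zbEM, zbBL, zbBM, zaEL, zaEM, zaBL, zaBM, zdEL, zdEM, zdBL, zdBM. Columns: H/Stay, H/In, H/Out, T/Stay, T/In, T/Out.
{ybEL, ybEM} → row (-3,-2) (-3,-2) (-3,-2) (-2,0) (-2,0) (-2,0)
{ybBL, ybBM} → row (0,0) (-2,5) (-1,4) (-2,0) (-2,0) (-2,0)
{yaEL, yaEM, yaBL, yaBM} → row (3,3) (3,3) (3,3) (-2,0) (-2,0) (-2,0)
{ydEL, ydBL} → row (1,-1) (1,-1) (-1,-1) (-2,0) (-2,0) (-2,0)
{ydEM, ydBM} → row (1,2) (1,-1) (-1,-1) (-2,0) (-2,0) (-2,0)
{zbEL, zbEM, zbBL, zbBM, zaEL, zaEM, zaBL, zaBM, zdEL, zdEM, zdBL, zdBM} → row (4,3) (4,3) (4,3) (4,3) (4,3) (4,3)
That's 6 distinct rows out of 24 strategies.

6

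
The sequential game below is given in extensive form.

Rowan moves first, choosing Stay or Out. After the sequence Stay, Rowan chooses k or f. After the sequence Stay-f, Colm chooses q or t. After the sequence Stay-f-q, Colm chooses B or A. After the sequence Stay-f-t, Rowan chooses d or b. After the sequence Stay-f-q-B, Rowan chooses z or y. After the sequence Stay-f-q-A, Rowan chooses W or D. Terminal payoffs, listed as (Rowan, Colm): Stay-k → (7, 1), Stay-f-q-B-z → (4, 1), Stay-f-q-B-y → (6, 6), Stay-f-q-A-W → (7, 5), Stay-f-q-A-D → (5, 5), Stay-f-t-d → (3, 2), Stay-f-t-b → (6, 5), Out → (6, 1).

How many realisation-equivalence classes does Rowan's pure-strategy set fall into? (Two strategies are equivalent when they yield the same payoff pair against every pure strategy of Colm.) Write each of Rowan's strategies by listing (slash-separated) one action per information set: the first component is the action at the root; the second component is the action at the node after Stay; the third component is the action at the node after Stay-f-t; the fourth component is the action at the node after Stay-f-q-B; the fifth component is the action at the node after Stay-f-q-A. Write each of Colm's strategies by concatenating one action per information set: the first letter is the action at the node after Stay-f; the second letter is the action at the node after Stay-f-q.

10

Rowan has 32 pure strategies: Stay/k/d/z/W, Stay/k/d/z/D, Stay/k/d/y/W, Stay/k/d/y/D, Stay/k/b/z/W, Stay/k/b/z/D, Stay/k/b/y/W, Stay/k/b/y/D, Stay/f/d/z/W, Stay/f/d/z/D, Stay/f/d/y/W, Stay/f/d/y/D, Stay/f/b/z/W, Stay/f/b/z/D, Stay/f/b/y/W, Stay/f/b/y/D, Out/k/d/z/W, Out/k/d/z/D, Out/k/d/y/W, Out/k/d/y/D, Out/k/b/z/W, Out/k/b/z/D, Out/k/b/y/W, Out/k/b/y/D, Out/f/d/z/W, Out/f/d/z/D, Out/f/d/y/W, Out/f/d/y/D, Out/f/b/z/W, Out/f/b/z/D, Out/f/b/y/W, Out/f/b/y/D. Columns: qB, qA, tB, tA.
{Stay/k/d/z/W, Stay/k/d/z/D, Stay/k/d/y/W, Stay/k/d/y/D, Stay/k/b/z/W, Stay/k/b/z/D, Stay/k/b/y/W, Stay/k/b/y/D} → row (7,1) (7,1) (7,1) (7,1)
{Stay/f/d/z/W} → row (4,1) (7,5) (3,2) (3,2)
{Stay/f/d/z/D} → row (4,1) (5,5) (3,2) (3,2)
{Stay/f/d/y/W} → row (6,6) (7,5) (3,2) (3,2)
{Stay/f/d/y/D} → row (6,6) (5,5) (3,2) (3,2)
{Stay/f/b/z/W} → row (4,1) (7,5) (6,5) (6,5)
{Stay/f/b/z/D} → row (4,1) (5,5) (6,5) (6,5)
{Stay/f/b/y/W} → row (6,6) (7,5) (6,5) (6,5)
{Stay/f/b/y/D} → row (6,6) (5,5) (6,5) (6,5)
{Out/k/d/z/W, Out/k/d/z/D, Out/k/d/y/W, Out/k/d/y/D, Out/k/b/z/W, Out/k/b/z/D, Out/k/b/y/W, Out/k/b/y/D, Out/f/d/z/W, Out/f/d/z/D, Out/f/d/y/W, Out/f/d/y/D, Out/f/b/z/W, Out/f/b/z/D, Out/f/b/y/W, Out/f/b/y/D} → row (6,1) (6,1) (6,1) (6,1)
That's 10 distinct rows out of 32 strategies.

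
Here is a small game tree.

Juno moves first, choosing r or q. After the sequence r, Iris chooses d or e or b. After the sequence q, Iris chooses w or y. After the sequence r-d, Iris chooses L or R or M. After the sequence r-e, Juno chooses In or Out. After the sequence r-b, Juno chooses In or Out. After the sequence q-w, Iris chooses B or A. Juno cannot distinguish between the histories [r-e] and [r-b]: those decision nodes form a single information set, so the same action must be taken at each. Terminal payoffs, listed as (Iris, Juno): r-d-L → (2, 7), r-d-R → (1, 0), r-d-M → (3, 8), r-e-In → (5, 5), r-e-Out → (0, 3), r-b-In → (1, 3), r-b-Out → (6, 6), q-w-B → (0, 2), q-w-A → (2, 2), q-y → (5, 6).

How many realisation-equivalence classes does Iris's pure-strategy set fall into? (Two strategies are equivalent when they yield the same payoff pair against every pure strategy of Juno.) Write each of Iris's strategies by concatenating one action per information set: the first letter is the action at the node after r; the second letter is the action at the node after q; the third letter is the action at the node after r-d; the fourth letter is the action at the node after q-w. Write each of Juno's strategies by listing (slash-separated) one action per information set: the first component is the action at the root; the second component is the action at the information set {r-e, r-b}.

Iris has 36 pure strategies: dwLB, dwLA, dwRB, dwRA, dwMB, dwMA, dyLB, dyLA, dyRB, dyRA, dyMB, dyMA, ewLB, ewLA, ewRB, ewRA, ewMB, ewMA, eyLB, eyLA, eyRB, eyRA, eyMB, eyMA, bwLB, bwLA, bwRB, bwRA, bwMB, bwMA, byLB, byLA, byRB, byRA, byMB, byMA. Columns: r/In, r/Out, q/In, q/Out.
{dwLB} → row (2,7) (2,7) (0,2) (0,2)
{dwLA} → row (2,7) (2,7) (2,2) (2,2)
{dwRB} → row (1,0) (1,0) (0,2) (0,2)
{dwRA} → row (1,0) (1,0) (2,2) (2,2)
{dwMB} → row (3,8) (3,8) (0,2) (0,2)
{dwMA} → row (3,8) (3,8) (2,2) (2,2)
{dyLB, dyLA} → row (2,7) (2,7) (5,6) (5,6)
{dyRB, dyRA} → row (1,0) (1,0) (5,6) (5,6)
{dyMB, dyMA} → row (3,8) (3,8) (5,6) (5,6)
{ewLB, ewRB, ewMB} → row (5,5) (0,3) (0,2) (0,2)
{ewLA, ewRA, ewMA} → row (5,5) (0,3) (2,2) (2,2)
{eyLB, eyLA, eyRB, eyRA, eyMB, eyMA} → row (5,5) (0,3) (5,6) (5,6)
{bwLB, bwRB, bwMB} → row (1,3) (6,6) (0,2) (0,2)
{bwLA, bwRA, bwMA} → row (1,3) (6,6) (2,2) (2,2)
{byLB, byLA, byRB, byRA, byMB, byMA} → row (1,3) (6,6) (5,6) (5,6)
That's 15 distinct rows out of 36 strategies.

15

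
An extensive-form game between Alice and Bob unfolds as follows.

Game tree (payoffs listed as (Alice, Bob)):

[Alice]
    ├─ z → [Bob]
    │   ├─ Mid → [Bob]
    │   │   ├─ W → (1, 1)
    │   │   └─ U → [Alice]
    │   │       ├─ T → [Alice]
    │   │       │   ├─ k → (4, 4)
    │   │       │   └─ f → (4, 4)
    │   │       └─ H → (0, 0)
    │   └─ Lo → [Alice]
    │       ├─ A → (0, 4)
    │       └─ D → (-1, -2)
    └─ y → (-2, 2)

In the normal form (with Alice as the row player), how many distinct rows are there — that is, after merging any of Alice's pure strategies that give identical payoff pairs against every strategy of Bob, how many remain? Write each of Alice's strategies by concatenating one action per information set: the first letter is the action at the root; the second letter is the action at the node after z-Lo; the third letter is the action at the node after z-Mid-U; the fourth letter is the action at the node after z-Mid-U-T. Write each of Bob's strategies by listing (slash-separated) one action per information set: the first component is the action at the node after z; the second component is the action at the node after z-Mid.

5

Alice has 16 pure strategies: zATk, zATf, zAHk, zAHf, zDTk, zDTf, zDHk, zDHf, yATk, yATf, yAHk, yAHf, yDTk, yDTf, yDHk, yDHf. Columns: Mid/W, Mid/U, Lo/W, Lo/U.
{zATk, zATf} → row (1,1) (4,4) (0,4) (0,4)
{zAHk, zAHf} → row (1,1) (0,0) (0,4) (0,4)
{zDTk, zDTf} → row (1,1) (4,4) (-1,-2) (-1,-2)
{zDHk, zDHf} → row (1,1) (0,0) (-1,-2) (-1,-2)
{yATk, yATf, yAHk, yAHf, yDTk, yDTf, yDHk, yDHf} → row (-2,2) (-2,2) (-2,2) (-2,2)
That's 5 distinct rows out of 16 strategies.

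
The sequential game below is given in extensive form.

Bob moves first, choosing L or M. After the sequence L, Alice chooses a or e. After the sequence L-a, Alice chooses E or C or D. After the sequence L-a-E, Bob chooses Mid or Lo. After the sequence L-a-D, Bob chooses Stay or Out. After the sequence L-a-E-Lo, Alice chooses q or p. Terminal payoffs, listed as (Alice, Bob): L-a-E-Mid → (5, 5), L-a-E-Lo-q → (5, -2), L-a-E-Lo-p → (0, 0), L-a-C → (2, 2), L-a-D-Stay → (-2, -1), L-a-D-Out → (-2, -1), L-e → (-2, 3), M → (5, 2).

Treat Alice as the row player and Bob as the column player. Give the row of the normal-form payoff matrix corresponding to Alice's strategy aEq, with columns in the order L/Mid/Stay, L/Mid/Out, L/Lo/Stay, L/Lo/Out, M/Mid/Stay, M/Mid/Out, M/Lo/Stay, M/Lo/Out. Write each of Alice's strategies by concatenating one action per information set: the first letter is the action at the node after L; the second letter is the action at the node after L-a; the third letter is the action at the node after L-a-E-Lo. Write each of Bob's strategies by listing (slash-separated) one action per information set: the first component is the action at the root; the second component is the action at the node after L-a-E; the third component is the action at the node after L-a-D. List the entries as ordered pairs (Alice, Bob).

vs L/Mid/Stay: Bob plays L → Alice plays a at [L] → Alice plays E at [L-a] → Bob plays Mid at [L-a-E] → (5, 5)
vs L/Mid/Out: Bob plays L → Alice plays a at [L] → Alice plays E at [L-a] → Bob plays Mid at [L-a-E] → (5, 5)
vs L/Lo/Stay: Bob plays L → Alice plays a at [L] → Alice plays E at [L-a] → Bob plays Lo at [L-a-E] → Alice plays q at [L-a-E-Lo] → (5, -2)
vs L/Lo/Out: Bob plays L → Alice plays a at [L] → Alice plays E at [L-a] → Bob plays Lo at [L-a-E] → Alice plays q at [L-a-E-Lo] → (5, -2)
vs M/Mid/Stay: Bob plays M → (5, 2)
vs M/Mid/Out: Bob plays M → (5, 2)
vs M/Lo/Stay: Bob plays M → (5, 2)
vs M/Lo/Out: Bob plays M → (5, 2)

(5,5) (5,5) (5,-2) (5,-2) (5,2) (5,2) (5,2) (5,2)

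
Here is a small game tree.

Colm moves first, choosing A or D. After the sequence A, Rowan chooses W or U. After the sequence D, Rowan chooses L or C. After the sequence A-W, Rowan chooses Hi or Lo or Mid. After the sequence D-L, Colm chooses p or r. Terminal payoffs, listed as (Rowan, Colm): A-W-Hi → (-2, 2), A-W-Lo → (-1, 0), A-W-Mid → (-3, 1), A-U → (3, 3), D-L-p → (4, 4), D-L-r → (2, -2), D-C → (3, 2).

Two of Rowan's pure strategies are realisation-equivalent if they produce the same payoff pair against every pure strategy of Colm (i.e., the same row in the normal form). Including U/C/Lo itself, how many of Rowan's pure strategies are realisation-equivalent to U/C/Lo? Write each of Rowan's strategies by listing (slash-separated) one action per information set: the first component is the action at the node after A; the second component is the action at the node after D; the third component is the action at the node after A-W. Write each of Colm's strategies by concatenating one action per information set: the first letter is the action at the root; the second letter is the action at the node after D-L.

3

Row for U/C/Lo (columns Ap, Ar, Dp, Dr): (3,3) (3,3) (3,2) (3,2).
Under U/C/Lo, Rowan's choice at the node after A-W can never be reached regardless of what Colm does, so varying those choices leaves every outcome unchanged.
Holding the reachable choices fixed and varying the unreachable one freely already gives 3 equivalent strategies.
No other strategy reproduces this row, so those 3 are the full class: U/C/Hi, U/C/Lo, U/C/Mid.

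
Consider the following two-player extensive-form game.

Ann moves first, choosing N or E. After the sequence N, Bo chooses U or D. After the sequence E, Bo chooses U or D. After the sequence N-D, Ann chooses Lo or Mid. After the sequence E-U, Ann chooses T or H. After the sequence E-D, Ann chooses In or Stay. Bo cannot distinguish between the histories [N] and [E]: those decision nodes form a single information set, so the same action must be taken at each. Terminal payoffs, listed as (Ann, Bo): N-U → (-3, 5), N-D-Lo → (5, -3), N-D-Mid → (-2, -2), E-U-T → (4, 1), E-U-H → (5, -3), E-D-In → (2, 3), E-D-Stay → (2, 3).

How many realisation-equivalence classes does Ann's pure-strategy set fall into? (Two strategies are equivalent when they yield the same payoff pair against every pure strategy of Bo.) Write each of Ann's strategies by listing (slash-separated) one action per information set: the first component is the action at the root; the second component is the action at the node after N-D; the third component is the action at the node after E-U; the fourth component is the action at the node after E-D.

Ann has 16 pure strategies: N/Lo/T/In, N/Lo/T/Stay, N/Lo/H/In, N/Lo/H/Stay, N/Mid/T/In, N/Mid/T/Stay, N/Mid/H/In, N/Mid/H/Stay, E/Lo/T/In, E/Lo/T/Stay, E/Lo/H/In, E/Lo/H/Stay, E/Mid/T/In, E/Mid/T/Stay, E/Mid/H/In, E/Mid/H/Stay. Columns: U, D.
{N/Lo/T/In, N/Lo/T/Stay, N/Lo/H/In, N/Lo/H/Stay} → row (-3,5) (5,-3)
{N/Mid/T/In, N/Mid/T/Stay, N/Mid/H/In, N/Mid/H/Stay} → row (-3,5) (-2,-2)
{E/Lo/T/In, E/Lo/T/Stay, E/Mid/T/In, E/Mid/T/Stay} → row (4,1) (2,3)
{E/Lo/H/In, E/Lo/H/Stay, E/Mid/H/In, E/Mid/H/Stay} → row (5,-3) (2,3)
That's 4 distinct rows out of 16 strategies.

4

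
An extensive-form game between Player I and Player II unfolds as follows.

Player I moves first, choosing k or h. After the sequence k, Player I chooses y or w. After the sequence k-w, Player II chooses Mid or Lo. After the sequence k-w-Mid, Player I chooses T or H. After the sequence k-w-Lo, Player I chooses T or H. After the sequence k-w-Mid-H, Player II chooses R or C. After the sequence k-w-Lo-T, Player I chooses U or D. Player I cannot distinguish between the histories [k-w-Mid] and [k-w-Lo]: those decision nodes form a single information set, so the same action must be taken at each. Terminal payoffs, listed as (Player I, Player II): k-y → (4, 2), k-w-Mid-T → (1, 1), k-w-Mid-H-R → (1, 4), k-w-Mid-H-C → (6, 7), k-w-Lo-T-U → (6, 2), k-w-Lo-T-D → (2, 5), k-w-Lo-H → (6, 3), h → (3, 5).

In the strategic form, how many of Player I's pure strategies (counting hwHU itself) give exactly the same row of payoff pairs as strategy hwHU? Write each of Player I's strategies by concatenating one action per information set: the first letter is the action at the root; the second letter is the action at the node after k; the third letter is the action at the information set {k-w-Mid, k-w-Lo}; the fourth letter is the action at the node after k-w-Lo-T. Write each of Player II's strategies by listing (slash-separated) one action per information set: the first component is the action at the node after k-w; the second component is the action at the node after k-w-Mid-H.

8

Row for hwHU (columns Mid/R, Mid/C, Lo/R, Lo/C): (3,5) (3,5) (3,5) (3,5).
Under hwHU, Player I's choice at the node after k and at the information set {k-w-Mid, k-w-Lo} and at the node after k-w-Lo-T can never be reached regardless of what Player II does, so varying those choices leaves every outcome unchanged.
Holding the reachable choices fixed and varying the unreachable ones freely already gives 2 × 2 × 2 = 8 equivalent strategies.
No other strategy reproduces this row, so those 8 are the full class: hyTU, hyTD, hyHU, hyHD, hwTU, hwTD, hwHU, hwHD.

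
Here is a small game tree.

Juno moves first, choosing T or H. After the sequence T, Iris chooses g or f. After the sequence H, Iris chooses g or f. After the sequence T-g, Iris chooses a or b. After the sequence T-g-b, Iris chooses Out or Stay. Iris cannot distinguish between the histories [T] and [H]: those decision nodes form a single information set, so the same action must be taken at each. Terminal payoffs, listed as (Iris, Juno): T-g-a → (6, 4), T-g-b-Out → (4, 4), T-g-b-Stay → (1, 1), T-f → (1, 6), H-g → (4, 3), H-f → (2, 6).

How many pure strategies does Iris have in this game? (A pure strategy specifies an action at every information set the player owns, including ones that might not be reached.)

Iris owns the information set {T, H} with actions {g, f} — two choices.
Iris owns the node after T-g with actions {a, b} — two choices.
Iris owns the node after T-g-b with actions {Out, Stay} — two choices.
A pure strategy fixes one action at each information set independently, so the count is the product 2 × 2 × 2 = 8.

8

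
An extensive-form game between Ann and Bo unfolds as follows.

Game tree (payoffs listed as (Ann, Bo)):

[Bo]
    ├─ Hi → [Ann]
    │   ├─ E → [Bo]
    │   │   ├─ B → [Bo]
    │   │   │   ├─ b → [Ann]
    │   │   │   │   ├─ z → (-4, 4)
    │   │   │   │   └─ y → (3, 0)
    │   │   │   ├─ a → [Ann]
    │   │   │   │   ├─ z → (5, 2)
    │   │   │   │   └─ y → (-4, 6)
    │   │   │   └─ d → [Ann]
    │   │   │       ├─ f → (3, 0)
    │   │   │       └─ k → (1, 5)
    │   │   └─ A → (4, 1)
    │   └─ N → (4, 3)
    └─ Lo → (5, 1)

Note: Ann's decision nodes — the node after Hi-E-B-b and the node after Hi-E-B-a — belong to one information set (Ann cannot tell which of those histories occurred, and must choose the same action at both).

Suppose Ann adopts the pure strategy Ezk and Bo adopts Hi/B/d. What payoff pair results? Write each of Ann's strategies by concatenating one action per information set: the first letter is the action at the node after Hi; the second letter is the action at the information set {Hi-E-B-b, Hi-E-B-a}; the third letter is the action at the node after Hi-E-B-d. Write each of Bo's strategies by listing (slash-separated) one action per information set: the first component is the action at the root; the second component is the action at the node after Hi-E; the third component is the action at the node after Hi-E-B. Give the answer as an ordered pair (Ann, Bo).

Trace the play path from the root:
  Bo plays Hi
  Ann plays E at [Hi]
  Bo plays B at [Hi-E]
  Bo plays d at [Hi-E-B]
  Ann plays k at [Hi-E-B-d]
→ terminal payoff (1, 5).
(Ann's choice at the information set {Hi-E-B-b, Hi-E-B-a} is never reached on this path, so it doesn't affect the outcome.)

(1, 5)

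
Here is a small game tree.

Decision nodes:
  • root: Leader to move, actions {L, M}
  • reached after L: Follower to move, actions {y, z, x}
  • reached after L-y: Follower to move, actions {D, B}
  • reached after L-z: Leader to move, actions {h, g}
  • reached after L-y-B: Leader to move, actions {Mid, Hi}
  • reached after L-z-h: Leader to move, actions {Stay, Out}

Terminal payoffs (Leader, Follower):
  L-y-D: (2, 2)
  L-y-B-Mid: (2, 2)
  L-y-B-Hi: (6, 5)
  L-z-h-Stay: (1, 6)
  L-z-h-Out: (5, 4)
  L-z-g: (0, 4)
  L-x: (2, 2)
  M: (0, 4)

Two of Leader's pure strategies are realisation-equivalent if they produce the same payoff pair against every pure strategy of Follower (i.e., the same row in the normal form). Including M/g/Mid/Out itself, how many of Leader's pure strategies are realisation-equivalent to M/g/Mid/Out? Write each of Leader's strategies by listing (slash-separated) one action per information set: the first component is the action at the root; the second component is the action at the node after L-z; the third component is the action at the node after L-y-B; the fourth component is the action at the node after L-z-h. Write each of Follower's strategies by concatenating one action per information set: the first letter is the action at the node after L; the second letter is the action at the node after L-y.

8

Row for M/g/Mid/Out (columns yD, yB, zD, zB, xD, xB): (0,4) (0,4) (0,4) (0,4) (0,4) (0,4).
Under M/g/Mid/Out, Leader's choice at the node after L-z and at the node after L-y-B and at the node after L-z-h can never be reached regardless of what Follower does, so varying those choices leaves every outcome unchanged.
Holding the reachable choices fixed and varying the unreachable ones freely already gives 2 × 2 × 2 = 8 equivalent strategies.
No other strategy reproduces this row, so those 8 are the full class: M/h/Mid/Stay, M/h/Mid/Out, M/h/Hi/Stay, M/h/Hi/Out, M/g/Mid/Stay, M/g/Mid/Out, M/g/Hi/Stay, M/g/Hi/Out.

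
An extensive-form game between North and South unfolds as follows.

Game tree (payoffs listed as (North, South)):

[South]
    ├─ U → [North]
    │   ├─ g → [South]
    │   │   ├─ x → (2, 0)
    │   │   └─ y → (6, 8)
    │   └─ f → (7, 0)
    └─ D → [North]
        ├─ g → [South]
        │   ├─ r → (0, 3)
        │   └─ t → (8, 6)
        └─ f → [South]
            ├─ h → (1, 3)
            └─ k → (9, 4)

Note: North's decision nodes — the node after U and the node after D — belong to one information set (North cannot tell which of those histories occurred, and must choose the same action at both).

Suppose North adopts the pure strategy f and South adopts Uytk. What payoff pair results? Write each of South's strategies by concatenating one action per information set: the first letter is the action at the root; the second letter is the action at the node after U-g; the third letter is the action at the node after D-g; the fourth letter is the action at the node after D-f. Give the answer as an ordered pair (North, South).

(7, 0)

Trace the play path from the root:
  South plays U
  North plays f at [U]
→ terminal payoff (7, 0).
(South's choice at the node after U-g is never reached on this path, so it doesn't affect the outcome.)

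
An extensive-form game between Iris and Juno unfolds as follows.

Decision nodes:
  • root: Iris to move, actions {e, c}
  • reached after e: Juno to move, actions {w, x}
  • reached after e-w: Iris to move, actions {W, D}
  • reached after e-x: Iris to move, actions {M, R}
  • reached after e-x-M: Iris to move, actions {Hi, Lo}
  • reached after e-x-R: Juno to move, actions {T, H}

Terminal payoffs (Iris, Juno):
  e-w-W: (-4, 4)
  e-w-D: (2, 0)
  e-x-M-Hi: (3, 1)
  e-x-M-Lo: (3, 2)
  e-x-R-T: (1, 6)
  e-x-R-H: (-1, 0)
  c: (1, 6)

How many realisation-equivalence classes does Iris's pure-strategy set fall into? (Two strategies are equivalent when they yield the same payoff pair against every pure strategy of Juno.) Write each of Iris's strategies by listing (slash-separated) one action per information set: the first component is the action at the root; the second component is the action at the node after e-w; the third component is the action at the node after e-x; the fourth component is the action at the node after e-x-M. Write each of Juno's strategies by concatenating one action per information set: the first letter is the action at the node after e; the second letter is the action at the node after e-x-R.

7

Iris has 16 pure strategies: e/W/M/Hi, e/W/M/Lo, e/W/R/Hi, e/W/R/Lo, e/D/M/Hi, e/D/M/Lo, e/D/R/Hi, e/D/R/Lo, c/W/M/Hi, c/W/M/Lo, c/W/R/Hi, c/W/R/Lo, c/D/M/Hi, c/D/M/Lo, c/D/R/Hi, c/D/R/Lo. Columns: wT, wH, xT, xH.
{e/W/M/Hi} → row (-4,4) (-4,4) (3,1) (3,1)
{e/W/M/Lo} → row (-4,4) (-4,4) (3,2) (3,2)
{e/W/R/Hi, e/W/R/Lo} → row (-4,4) (-4,4) (1,6) (-1,0)
{e/D/M/Hi} → row (2,0) (2,0) (3,1) (3,1)
{e/D/M/Lo} → row (2,0) (2,0) (3,2) (3,2)
{e/D/R/Hi, e/D/R/Lo} → row (2,0) (2,0) (1,6) (-1,0)
{c/W/M/Hi, c/W/M/Lo, c/W/R/Hi, c/W/R/Lo, c/D/M/Hi, c/D/M/Lo, c/D/R/Hi, c/D/R/Lo} → row (1,6) (1,6) (1,6) (1,6)
That's 7 distinct rows out of 16 strategies.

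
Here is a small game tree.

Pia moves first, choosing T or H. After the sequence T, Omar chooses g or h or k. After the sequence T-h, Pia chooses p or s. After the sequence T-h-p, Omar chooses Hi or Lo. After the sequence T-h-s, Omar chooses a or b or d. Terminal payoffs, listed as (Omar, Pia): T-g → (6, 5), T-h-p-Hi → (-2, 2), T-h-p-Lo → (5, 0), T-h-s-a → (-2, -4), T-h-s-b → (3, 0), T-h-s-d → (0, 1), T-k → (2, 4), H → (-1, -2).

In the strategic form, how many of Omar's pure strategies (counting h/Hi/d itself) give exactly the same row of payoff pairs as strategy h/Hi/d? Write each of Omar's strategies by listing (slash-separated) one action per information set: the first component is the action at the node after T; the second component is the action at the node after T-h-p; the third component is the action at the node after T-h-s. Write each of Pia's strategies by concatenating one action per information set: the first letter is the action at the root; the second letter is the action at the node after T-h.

1

Row for h/Hi/d (columns Tp, Ts, Hp, Hs): (-2,2) (0,1) (-1,-2) (-1,-2).
Every one of Omar's information sets is on the play path for some reply by Pia when Omar follows h/Hi/d.
Changing the action at any of them therefore changes at least one column, so only h/Hi/d itself gives this row.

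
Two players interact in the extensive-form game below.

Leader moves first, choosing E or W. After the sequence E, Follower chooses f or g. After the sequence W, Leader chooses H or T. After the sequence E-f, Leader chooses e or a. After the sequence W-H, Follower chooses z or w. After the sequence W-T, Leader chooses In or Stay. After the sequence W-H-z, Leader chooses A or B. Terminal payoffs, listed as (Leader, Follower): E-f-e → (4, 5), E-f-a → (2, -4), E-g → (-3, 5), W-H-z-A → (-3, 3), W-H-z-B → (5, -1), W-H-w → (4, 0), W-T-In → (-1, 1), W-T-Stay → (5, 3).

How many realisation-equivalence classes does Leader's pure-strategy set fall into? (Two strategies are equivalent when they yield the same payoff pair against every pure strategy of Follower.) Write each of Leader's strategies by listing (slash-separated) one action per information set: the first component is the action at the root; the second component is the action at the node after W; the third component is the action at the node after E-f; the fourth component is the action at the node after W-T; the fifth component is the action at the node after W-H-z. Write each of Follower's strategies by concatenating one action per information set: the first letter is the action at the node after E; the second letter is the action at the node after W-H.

Leader has 32 pure strategies: E/H/e/In/A, E/H/e/In/B, E/H/e/Stay/A, E/H/e/Stay/B, E/H/a/In/A, E/H/a/In/B, E/H/a/Stay/A, E/H/a/Stay/B, E/T/e/In/A, E/T/e/In/B, E/T/e/Stay/A, E/T/e/Stay/B, E/T/a/In/A, E/T/a/In/B, E/T/a/Stay/A, E/T/a/Stay/B, W/H/e/In/A, W/H/e/In/B, W/H/e/Stay/A, W/H/e/Stay/B, W/H/a/In/A, W/H/a/In/B, W/H/a/Stay/A, W/H/a/Stay/B, W/T/e/In/A, W/T/e/In/B, W/T/e/Stay/A, W/T/e/Stay/B, W/T/a/In/A, W/T/a/In/B, W/T/a/Stay/A, W/T/a/Stay/B. Columns: fz, fw, gz, gw.
{E/H/e/In/A, E/H/e/In/B, E/H/e/Stay/A, E/H/e/Stay/B, E/T/e/In/A, E/T/e/In/B, E/T/e/Stay/A, E/T/e/Stay/B} → row (4,5) (4,5) (-3,5) (-3,5)
{E/H/a/In/A, E/H/a/In/B, E/H/a/Stay/A, E/H/a/Stay/B, E/T/a/In/A, E/T/a/In/B, E/T/a/Stay/A, E/T/a/Stay/B} → row (2,-4) (2,-4) (-3,5) (-3,5)
{W/H/e/In/A, W/H/e/Stay/A, W/H/a/In/A, W/H/a/Stay/A} → row (-3,3) (4,0) (-3,3) (4,0)
{W/H/e/In/B, W/H/e/Stay/B, W/H/a/In/B, W/H/a/Stay/B} → row (5,-1) (4,0) (5,-1) (4,0)
{W/T/e/In/A, W/T/e/In/B, W/T/a/In/A, W/T/a/In/B} → row (-1,1) (-1,1) (-1,1) (-1,1)
{W/T/e/Stay/A, W/T/e/Stay/B, W/T/a/Stay/A, W/T/a/Stay/B} → row (5,3) (5,3) (5,3) (5,3)
That's 6 distinct rows out of 32 strategies.

6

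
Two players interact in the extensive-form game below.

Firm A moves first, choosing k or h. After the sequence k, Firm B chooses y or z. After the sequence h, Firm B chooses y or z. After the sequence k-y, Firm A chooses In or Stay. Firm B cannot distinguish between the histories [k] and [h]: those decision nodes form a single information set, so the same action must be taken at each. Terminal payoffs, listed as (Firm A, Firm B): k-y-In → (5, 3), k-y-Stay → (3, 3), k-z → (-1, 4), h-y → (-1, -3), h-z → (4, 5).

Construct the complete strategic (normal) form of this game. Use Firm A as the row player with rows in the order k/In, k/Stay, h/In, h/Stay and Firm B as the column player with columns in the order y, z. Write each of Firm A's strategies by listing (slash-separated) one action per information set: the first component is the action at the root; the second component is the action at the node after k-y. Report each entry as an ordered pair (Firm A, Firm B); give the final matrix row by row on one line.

k/In: (5,3) (-1,4) | k/Stay: (3,3) (-1,4) | h/In: (-1,-3) (4,5) | h/Stay: (-1,-3) (4,5)

              y        z
  k/In    (5,3)   (-1,4)
k/Stay    (3,3)   (-1,4)
  h/In  (-1,-3)    (4,5)
h/Stay  (-1,-3)    (4,5)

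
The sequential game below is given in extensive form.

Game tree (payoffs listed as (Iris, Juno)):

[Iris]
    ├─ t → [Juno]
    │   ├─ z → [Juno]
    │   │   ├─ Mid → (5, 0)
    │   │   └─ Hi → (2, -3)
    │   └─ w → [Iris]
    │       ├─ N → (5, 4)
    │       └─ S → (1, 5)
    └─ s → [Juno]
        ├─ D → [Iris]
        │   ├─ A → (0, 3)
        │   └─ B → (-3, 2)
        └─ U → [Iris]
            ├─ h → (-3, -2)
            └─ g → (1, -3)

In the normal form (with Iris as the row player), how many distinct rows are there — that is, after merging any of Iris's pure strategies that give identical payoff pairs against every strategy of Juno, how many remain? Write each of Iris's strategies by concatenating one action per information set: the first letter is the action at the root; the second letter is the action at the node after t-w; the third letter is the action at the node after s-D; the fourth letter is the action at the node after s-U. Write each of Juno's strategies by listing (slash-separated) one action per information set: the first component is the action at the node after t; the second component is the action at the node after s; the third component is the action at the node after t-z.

Iris has 16 pure strategies: tNAh, tNAg, tNBh, tNBg, tSAh, tSAg, tSBh, tSBg, sNAh, sNAg, sNBh, sNBg, sSAh, sSAg, sSBh, sSBg. Columns: z/D/Mid, z/D/Hi, z/U/Mid, z/U/Hi, w/D/Mid, w/D/Hi, w/U/Mid, w/U/Hi.
{tNAh, tNAg, tNBh, tNBg} → row (5,0) (2,-3) (5,0) (2,-3) (5,4) (5,4) (5,4) (5,4)
{tSAh, tSAg, tSBh, tSBg} → row (5,0) (2,-3) (5,0) (2,-3) (1,5) (1,5) (1,5) (1,5)
{sNAh, sSAh} → row (0,3) (0,3) (-3,-2) (-3,-2) (0,3) (0,3) (-3,-2) (-3,-2)
{sNAg, sSAg} → row (0,3) (0,3) (1,-3) (1,-3) (0,3) (0,3) (1,-3) (1,-3)
{sNBh, sSBh} → row (-3,2) (-3,2) (-3,-2) (-3,-2) (-3,2) (-3,2) (-3,-2) (-3,-2)
{sNBg, sSBg} → row (-3,2) (-3,2) (1,-3) (1,-3) (-3,2) (-3,2) (1,-3) (1,-3)
That's 6 distinct rows out of 16 strategies.

6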